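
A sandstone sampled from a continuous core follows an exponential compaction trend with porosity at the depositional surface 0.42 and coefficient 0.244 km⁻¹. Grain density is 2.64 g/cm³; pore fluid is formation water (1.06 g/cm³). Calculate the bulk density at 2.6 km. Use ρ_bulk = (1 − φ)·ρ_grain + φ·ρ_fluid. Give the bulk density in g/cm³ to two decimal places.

2.29 g/cm³

Porosity at depth: phi = 0.42·exp(−0.244×2.6) = 0.42×0.5303 = 0.2227
Bulk density: ρ_b = (1−phi)ρ_g + phi·ρ_f = 0.7773×2.64 + 0.2227×1.06
       = 2.052 + 0.236 = 2.288 g/cm³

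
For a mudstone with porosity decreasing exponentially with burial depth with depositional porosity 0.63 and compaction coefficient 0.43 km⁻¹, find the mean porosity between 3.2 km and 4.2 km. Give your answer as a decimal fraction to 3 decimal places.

0.129

⟨n⟩ = (1/(z₂−z₁)) ∫ n₀ e^(−βz) dz = n₀·(e^(−β·z₁) − e^(−β·z₂)) / (β·(z₂−z₁))
e^(−0.43×3.2) = 0.2526; e^(−0.43×4.2) = 0.1643
⟨n⟩ = 0.63 × (0.2526 − 0.1643) / (0.43 × 1) = 0.63 × 0.2053 = 0.1293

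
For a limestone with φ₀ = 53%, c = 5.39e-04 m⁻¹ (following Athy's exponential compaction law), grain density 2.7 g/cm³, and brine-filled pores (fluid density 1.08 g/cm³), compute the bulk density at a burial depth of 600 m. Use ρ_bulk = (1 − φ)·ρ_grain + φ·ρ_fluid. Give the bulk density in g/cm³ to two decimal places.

2.08 g/cm³

Working in km (1 km = 1000 m; c in km⁻¹ = c in m⁻¹ × 1000):
Porosity at depth: φ = 0.53·exp(−0.539×0.6) = 0.53×0.7237 = 0.3836
Bulk density: ρ_b = (1−φ)ρ_g + φ·ρ_f = 0.6164×2.7 + 0.3836×1.08
       = 1.664 + 0.414 = 2.079 g/cm³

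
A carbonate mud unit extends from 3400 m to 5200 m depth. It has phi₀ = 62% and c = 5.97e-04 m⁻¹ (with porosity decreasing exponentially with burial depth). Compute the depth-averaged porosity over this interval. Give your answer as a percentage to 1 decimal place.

Working in km (1 km = 1000 m; c in km⁻¹ = c in m⁻¹ × 1000):
⟨phi⟩ = (1/(Z₂−Z₁)) ∫ phi₀ e^(−cZ) dZ = phi₀·(e^(−c·Z₁) − e^(−c·Z₂)) / (c·(Z₂−Z₁))
e^(−0.597×3.4) = 0.1314; e^(−0.597×5.2) = 0.0449
⟨phi⟩ = 0.62 × (0.1314 − 0.0449) / (0.597 × 1.8) = 0.62 × 0.0805 = 0.0499

5.0%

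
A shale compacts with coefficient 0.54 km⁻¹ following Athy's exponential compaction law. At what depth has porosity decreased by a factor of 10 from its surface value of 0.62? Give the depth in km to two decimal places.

4.26 km

φ/φ₀ = 1/10 ⇒ exp(−β·d) = 1/10 ⇒ d = ln(10) / β
d = 2.3026 / 0.54 = 4.264 km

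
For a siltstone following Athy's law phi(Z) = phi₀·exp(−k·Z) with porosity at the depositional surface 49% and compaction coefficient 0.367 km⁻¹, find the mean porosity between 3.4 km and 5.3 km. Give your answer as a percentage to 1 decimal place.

⟨phi⟩ = (1/(Z₂−Z₁)) ∫ phi₀ e^(−kZ) dZ = phi₀·(e^(−k·Z₁) − e^(−k·Z₂)) / (k·(Z₂−Z₁))
e^(−0.367×3.4) = 0.2871; e^(−0.367×5.3) = 0.1430
⟨phi⟩ = 0.49 × (0.2871 − 0.1430) / (0.367 × 1.9) = 0.49 × 0.2067 = 0.1013

10.1%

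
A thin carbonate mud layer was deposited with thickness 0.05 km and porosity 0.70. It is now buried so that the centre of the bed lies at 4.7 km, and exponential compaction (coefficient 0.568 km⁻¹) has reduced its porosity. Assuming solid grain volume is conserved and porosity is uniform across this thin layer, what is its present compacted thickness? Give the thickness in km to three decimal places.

0.016 km

Porosity at 4.7 km: n = 0.7·exp(−0.568×4.7) = 0.0485
Solid-volume conservation: h(1−n) = h₀(1−n₀) ⇒ h = h₀·(1−n₀)/(1−n)
h = 0.05 × (1 − 0.7)/(1 − 0.0485) = 0.05 × 0.3153 = 0.0158 km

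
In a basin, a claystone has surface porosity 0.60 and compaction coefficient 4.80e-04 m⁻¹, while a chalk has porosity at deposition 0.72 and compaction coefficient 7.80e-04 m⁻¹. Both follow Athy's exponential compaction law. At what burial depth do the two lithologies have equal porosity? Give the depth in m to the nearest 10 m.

610 m

Working in km (1 km = 1000 m; k in km⁻¹ = k in m⁻¹ × 1000):
Set φ₀ₐ e^(−kₐZ) = φ₀ᵦ e^(−kᵦZ) ⇒ ln(φ₀ₐ/φ₀ᵦ) = (kₐ − kᵦ)·Z
Z = ln(0.6/0.72) / (0.48 − 0.78) = -0.1823 / -0.3 = 0.608 km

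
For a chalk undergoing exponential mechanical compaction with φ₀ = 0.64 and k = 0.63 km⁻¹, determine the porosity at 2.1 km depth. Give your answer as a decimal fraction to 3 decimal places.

0.170

φ = φ₀·exp(−k·z) = 0.64 × exp(−0.63 × 2.1) = 0.64 × exp(−1.323)
  = 0.64 × 0.2663 = 0.1705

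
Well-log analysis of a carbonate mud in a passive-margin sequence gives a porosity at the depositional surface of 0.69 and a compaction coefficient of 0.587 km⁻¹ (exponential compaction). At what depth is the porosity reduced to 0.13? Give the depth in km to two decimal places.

2.84 km

Invert Athy's law: z = ln(φ₀/φ) / β
z = ln(0.69/0.13) / 0.587 = ln(5.308) / 0.587 = 1.6692 / 0.587 = 2.844 km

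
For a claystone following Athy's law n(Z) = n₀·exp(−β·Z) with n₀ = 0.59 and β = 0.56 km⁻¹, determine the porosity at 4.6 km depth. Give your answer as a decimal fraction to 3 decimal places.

0.045

n = n₀·exp(−β·Z) = 0.59 × exp(−0.56 × 4.6) = 0.59 × exp(−2.576)
  = 0.59 × 0.0761 = 0.0449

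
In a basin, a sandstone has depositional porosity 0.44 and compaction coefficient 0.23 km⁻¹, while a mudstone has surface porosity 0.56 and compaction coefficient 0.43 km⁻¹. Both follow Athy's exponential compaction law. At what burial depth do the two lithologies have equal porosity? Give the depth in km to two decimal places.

1.21 km

Set phi₀ₐ e^(−cₐZ) = phi₀ᵦ e^(−cᵦZ) ⇒ ln(phi₀ₐ/phi₀ᵦ) = (cₐ − cᵦ)·Z
Z = ln(0.44/0.56) / (0.23 − 0.43) = -0.2412 / -0.2 = 1.206 km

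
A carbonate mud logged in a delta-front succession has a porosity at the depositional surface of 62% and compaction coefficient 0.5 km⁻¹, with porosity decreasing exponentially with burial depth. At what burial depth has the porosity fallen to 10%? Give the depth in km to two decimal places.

Invert Athy's law: z = ln(n₀/n) / k
z = ln(0.62/0.1) / 0.5 = ln(6.2) / 0.5 = 1.8245 / 0.5 = 3.649 km

3.65 km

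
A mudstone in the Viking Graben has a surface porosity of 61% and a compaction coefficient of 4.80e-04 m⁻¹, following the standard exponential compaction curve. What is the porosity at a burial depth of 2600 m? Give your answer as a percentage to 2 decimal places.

17.51%

Working in km (1 km = 1000 m; β in km⁻¹ = β in m⁻¹ × 1000):
phi = phi₀·exp(−β·z) = 0.61 × exp(−0.48 × 2.6) = 0.61 × exp(−1.248)
  = 0.61 × 0.2871 = 0.1751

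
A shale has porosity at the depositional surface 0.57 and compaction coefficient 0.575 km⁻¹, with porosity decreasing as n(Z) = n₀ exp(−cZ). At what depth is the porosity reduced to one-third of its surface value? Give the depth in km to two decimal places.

n/n₀ = 1/3 ⇒ exp(−c·Z) = 1/3 ⇒ Z = ln(3) / c
Z = 1.0986 / 0.575 = 1.911 km

1.91 km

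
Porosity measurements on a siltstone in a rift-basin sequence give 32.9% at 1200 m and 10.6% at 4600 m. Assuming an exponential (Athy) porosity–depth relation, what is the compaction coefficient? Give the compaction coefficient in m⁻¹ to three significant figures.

0.000333 m⁻¹

Working in km (1 km = 1000 m; c in km⁻¹ = c in m⁻¹ × 1000):
Athy: phi(Z) = phi₀ e^(−cZ) ⇒ phi₁/phi₂ = e^{c(Z₂−Z₁)} ⇒ c = ln(phi₁/phi₂)/(Z₂−Z₁)
c = ln(0.329/0.106) / (4.6 − 1.2) = ln(3.104) / 3.4 = 1.1326 / 3.4 = 0.3331 km⁻¹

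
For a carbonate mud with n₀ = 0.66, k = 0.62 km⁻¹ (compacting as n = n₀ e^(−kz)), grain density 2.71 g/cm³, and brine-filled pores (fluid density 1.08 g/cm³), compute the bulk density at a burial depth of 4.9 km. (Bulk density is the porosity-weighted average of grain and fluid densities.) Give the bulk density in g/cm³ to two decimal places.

2.66 g/cm³

Porosity at depth: n = 0.66·exp(−0.62×4.9) = 0.66×0.0479 = 0.0316
Bulk density: ρ_b = (1−n)ρ_g + n·ρ_f = 0.9684×2.71 + 0.0316×1.08
       = 2.624 + 0.034 = 2.658 g/cm³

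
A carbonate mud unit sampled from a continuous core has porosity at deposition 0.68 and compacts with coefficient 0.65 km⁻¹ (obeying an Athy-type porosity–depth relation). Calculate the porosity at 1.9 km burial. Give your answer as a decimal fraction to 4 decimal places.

n = n₀·exp(−β·d) = 0.68 × exp(−0.65 × 1.9) = 0.68 × exp(−1.235)
  = 0.68 × 0.2908 = 0.1978

0.1978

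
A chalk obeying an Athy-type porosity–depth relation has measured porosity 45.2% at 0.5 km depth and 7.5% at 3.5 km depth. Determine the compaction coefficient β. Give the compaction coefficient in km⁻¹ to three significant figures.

Athy: phi(z) = phi₀ e^(−βz) ⇒ phi₁/phi₂ = e^{β(z₂−z₁)} ⇒ β = ln(phi₁/phi₂)/(z₂−z₁)
β = ln(0.452/0.075) / (3.5 − 0.5) = ln(6.027) / 3 = 1.7962 / 3 = 0.5987 km⁻¹

0.599 km⁻¹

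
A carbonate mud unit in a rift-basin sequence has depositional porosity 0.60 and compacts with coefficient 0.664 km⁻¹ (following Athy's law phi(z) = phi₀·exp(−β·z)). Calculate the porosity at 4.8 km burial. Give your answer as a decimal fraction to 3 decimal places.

phi = phi₀·exp(−β·z) = 0.6 × exp(−0.664 × 4.8) = 0.6 × exp(−3.187)
  = 0.6 × 0.0413 = 0.0248

0.025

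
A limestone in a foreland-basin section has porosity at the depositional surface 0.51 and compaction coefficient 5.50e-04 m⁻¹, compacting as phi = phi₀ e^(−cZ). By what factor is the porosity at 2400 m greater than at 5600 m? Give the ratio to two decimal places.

Working in km (1 km = 1000 m; c in km⁻¹ = c in m⁻¹ × 1000):
phi(Z₁)/phi(Z₂) = e^(−c·Z₁)/e^(−c·Z₂) = e^{c(Z₂−Z₁)}
= exp(0.55 × 3.2) = exp(1.76) = 5.8124

5.81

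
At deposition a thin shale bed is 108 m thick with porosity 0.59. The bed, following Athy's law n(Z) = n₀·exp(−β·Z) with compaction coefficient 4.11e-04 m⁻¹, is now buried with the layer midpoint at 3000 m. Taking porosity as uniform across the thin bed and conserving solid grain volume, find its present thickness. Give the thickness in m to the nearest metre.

Working in km (1 km = 1000 m; β in km⁻¹ = β in m⁻¹ × 1000):
Porosity at 3 km: n = 0.59·exp(−0.411×3) = 0.1719
Solid-volume conservation: h(1−n) = h₀(1−n₀) ⇒ h = h₀·(1−n₀)/(1−n)
h = 0.108 × (1 − 0.59)/(1 − 0.1719) = 0.108 × 0.4951 = 0.0535 km

53 m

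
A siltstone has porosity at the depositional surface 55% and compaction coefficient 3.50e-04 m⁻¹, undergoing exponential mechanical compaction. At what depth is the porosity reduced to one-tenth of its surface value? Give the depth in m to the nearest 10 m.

Working in km (1 km = 1000 m; β in km⁻¹ = β in m⁻¹ × 1000):
phi/phi₀ = 1/10 ⇒ exp(−β·Z) = 1/10 ⇒ Z = ln(10) / β
Z = 2.3026 / 0.35 = 6.579 km

6580 m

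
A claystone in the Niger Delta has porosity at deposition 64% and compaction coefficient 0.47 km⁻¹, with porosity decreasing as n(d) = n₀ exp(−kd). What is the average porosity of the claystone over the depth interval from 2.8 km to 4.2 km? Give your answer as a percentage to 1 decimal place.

12.6%

⟨n⟩ = (1/(d₂−d₁)) ∫ n₀ e^(−kd) dd = n₀·(e^(−k·d₁) − e^(−k·d₂)) / (k·(d₂−d₁))
e^(−0.47×2.8) = 0.2682; e^(−0.47×4.2) = 0.1389
⟨n⟩ = 0.64 × (0.2682 − 0.1389) / (0.47 × 1.4) = 0.64 × 0.1965 = 0.1258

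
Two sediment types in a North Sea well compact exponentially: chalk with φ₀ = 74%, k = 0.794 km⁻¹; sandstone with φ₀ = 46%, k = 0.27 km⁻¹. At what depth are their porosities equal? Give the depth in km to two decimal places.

Set φ₀ₐ e^(−kₐz) = φ₀ᵦ e^(−kᵦz) ⇒ ln(φ₀ₐ/φ₀ᵦ) = (kₐ − kᵦ)·z
z = ln(0.74/0.46) / (0.794 − 0.27) = 0.4754 / 0.524 = 0.907 km

0.91 km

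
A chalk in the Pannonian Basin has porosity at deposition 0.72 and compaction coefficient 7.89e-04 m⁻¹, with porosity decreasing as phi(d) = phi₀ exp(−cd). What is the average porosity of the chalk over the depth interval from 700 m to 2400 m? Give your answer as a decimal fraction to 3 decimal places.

0.228

Working in km (1 km = 1000 m; c in km⁻¹ = c in m⁻¹ × 1000):
⟨phi⟩ = (1/(d₂−d₁)) ∫ phi₀ e^(−cd) dd = phi₀·(e^(−c·d₁) − e^(−c·d₂)) / (c·(d₂−d₁))
e^(−0.789×0.7) = 0.5756; e^(−0.789×2.4) = 0.1505
⟨phi⟩ = 0.72 × (0.5756 − 0.1505) / (0.789 × 1.7) = 0.72 × 0.3169 = 0.2282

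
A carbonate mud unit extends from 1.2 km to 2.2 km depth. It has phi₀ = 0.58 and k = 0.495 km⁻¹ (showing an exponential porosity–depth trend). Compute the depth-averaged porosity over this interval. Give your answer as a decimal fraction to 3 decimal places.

⟨phi⟩ = (1/(z₂−z₁)) ∫ phi₀ e^(−kz) dz = phi₀·(e^(−k·z₁) − e^(−k·z₂)) / (k·(z₂−z₁))
e^(−0.495×1.2) = 0.5521; e^(−0.495×2.2) = 0.3366
⟨phi⟩ = 0.58 × (0.5521 − 0.3366) / (0.495 × 1) = 0.58 × 0.4355 = 0.2526

0.253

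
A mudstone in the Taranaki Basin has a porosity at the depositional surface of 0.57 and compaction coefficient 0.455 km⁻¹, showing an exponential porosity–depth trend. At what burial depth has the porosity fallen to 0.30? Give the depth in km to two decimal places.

1.41 km

Invert Athy's law: Z = ln(phi₀/phi) / c
Z = ln(0.57/0.3) / 0.455 = ln(1.9) / 0.455 = 0.6419 / 0.455 = 1.411 km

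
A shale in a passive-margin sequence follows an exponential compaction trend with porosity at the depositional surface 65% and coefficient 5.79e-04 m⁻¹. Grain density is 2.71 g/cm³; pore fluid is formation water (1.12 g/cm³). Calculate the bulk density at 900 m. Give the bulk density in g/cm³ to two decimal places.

Working in km (1 km = 1000 m; k in km⁻¹ = k in m⁻¹ × 1000):
Porosity at depth: n = 0.65·exp(−0.579×0.9) = 0.65×0.5939 = 0.3860
Bulk density: ρ_b = (1−n)ρ_g + n·ρ_f = 0.6140×2.71 + 0.3860×1.12
       = 1.664 + 0.432 = 2.096 g/cm³

2.10 g/cm³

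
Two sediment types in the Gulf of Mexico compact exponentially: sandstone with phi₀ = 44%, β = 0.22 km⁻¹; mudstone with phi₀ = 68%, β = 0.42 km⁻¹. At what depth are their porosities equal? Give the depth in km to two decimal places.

Set phi₀ₐ e^(−βₐz) = phi₀ᵦ e^(−βᵦz) ⇒ ln(phi₀ₐ/phi₀ᵦ) = (βₐ − βᵦ)·z
z = ln(0.44/0.68) / (0.22 − 0.42) = -0.4353 / -0.2 = 2.177 km

2.18 km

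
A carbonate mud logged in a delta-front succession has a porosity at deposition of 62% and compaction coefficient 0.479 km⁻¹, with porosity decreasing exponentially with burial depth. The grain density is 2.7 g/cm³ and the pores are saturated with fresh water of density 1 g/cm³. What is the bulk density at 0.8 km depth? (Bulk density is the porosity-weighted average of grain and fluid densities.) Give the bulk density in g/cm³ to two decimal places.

1.98 g/cm³

Porosity at depth: n = 0.62·exp(−0.479×0.8) = 0.62×0.6817 = 0.4226
Bulk density: ρ_b = (1−n)ρ_g + n·ρ_f = 0.5774×2.7 + 0.4226×1
       = 1.559 + 0.423 = 1.982 g/cm³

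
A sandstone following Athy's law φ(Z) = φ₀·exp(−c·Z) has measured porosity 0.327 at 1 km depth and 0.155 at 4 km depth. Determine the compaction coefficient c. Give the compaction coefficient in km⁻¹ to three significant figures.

0.249 km⁻¹

Athy: φ(Z) = φ₀ e^(−cZ) ⇒ φ₁/φ₂ = e^{c(Z₂−Z₁)} ⇒ c = ln(φ₁/φ₂)/(Z₂−Z₁)
c = ln(0.327/0.155) / (4 − 1) = ln(2.11) / 3 = 0.7465 / 3 = 0.2488 km⁻¹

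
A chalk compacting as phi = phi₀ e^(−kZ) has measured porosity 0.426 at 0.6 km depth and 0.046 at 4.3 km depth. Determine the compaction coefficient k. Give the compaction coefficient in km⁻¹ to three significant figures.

0.602 km⁻¹

Athy: phi(Z) = phi₀ e^(−kZ) ⇒ phi₁/phi₂ = e^{k(Z₂−Z₁)} ⇒ k = ln(phi₁/phi₂)/(Z₂−Z₁)
k = ln(0.426/0.046) / (4.3 − 0.6) = ln(9.261) / 3.7 = 2.2258 / 3.7 = 0.6016 km⁻¹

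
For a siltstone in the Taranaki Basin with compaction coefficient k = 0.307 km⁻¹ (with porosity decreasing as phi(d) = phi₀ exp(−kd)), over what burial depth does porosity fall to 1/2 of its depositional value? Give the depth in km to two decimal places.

phi/phi₀ = 1/2 ⇒ exp(−k·d) = 1/2 ⇒ d = ln(2) / k
d = 0.6931 / 0.307 = 2.258 km

2.26 km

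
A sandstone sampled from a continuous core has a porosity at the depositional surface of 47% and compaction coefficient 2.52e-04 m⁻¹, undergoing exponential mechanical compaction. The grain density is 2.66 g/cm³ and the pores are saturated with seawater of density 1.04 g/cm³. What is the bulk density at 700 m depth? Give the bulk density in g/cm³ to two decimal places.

2.02 g/cm³

Working in km (1 km = 1000 m; k in km⁻¹ = k in m⁻¹ × 1000):
Porosity at depth: phi = 0.47·exp(−0.252×0.7) = 0.47×0.8383 = 0.3940
Bulk density: ρ_b = (1−phi)ρ_g + phi·ρ_f = 0.6060×2.66 + 0.3940×1.04
       = 1.612 + 0.410 = 2.022 g/cm³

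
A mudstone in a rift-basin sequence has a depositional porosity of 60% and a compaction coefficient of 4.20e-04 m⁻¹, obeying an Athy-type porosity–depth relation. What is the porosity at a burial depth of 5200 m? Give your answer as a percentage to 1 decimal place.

Working in km (1 km = 1000 m; β in km⁻¹ = β in m⁻¹ × 1000):
n = n₀·exp(−β·Z) = 0.6 × exp(−0.42 × 5.2) = 0.6 × exp(−2.184)
  = 0.6 × 0.1126 = 0.0676

6.8%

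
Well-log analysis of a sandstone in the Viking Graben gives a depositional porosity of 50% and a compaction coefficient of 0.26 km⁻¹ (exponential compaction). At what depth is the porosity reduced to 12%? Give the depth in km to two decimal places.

5.49 km

Invert Athy's law: Z = ln(phi₀/phi) / k
Z = ln(0.5/0.12) / 0.26 = ln(4.167) / 0.26 = 1.4271 / 0.26 = 5.489 km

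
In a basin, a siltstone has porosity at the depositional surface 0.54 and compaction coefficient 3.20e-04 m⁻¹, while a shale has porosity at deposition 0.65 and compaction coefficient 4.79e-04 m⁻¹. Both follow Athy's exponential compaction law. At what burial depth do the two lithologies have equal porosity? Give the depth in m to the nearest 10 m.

1170 m

Working in km (1 km = 1000 m; β in km⁻¹ = β in m⁻¹ × 1000):
Set φ₀ₐ e^(−βₐZ) = φ₀ᵦ e^(−βᵦZ) ⇒ ln(φ₀ₐ/φ₀ᵦ) = (βₐ − βᵦ)·Z
Z = ln(0.54/0.65) / (0.32 − 0.479) = -0.1854 / -0.159 = 1.166 km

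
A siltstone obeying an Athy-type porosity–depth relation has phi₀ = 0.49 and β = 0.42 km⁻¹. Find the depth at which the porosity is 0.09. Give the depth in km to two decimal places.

Invert Athy's law: d = ln(phi₀/phi) / β
d = ln(0.49/0.09) / 0.42 = ln(5.444) / 0.42 = 1.6946 / 0.42 = 4.035 km

4.03 km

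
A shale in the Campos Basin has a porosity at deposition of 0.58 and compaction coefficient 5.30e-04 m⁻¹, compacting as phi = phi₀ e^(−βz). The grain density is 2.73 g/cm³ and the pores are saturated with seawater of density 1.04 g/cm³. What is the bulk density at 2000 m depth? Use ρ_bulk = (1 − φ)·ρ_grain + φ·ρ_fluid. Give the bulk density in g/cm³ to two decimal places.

2.39 g/cm³

Working in km (1 km = 1000 m; β in km⁻¹ = β in m⁻¹ × 1000):
Porosity at depth: phi = 0.58·exp(−0.53×2) = 0.58×0.3465 = 0.2009
Bulk density: ρ_b = (1−phi)ρ_g + phi·ρ_f = 0.7991×2.73 + 0.2009×1.04
       = 2.181 + 0.209 = 2.390 g/cm³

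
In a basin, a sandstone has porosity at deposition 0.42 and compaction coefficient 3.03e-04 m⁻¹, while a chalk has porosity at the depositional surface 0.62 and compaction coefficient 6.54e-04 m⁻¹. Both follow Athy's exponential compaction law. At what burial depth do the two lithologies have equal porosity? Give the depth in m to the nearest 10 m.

1110 m

Working in km (1 km = 1000 m; k in km⁻¹ = k in m⁻¹ × 1000):
Set n₀ₐ e^(−kₐZ) = n₀ᵦ e^(−kᵦZ) ⇒ ln(n₀ₐ/n₀ᵦ) = (kₐ − kᵦ)·Z
Z = ln(0.42/0.62) / (0.303 − 0.654) = -0.3895 / -0.351 = 1.110 km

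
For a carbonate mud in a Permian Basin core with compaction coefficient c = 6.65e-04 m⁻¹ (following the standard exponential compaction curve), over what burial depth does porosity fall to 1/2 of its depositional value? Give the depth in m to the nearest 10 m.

1040 m

Working in km (1 km = 1000 m; c in km⁻¹ = c in m⁻¹ × 1000):
phi/phi₀ = 1/2 ⇒ exp(−c·z) = 1/2 ⇒ z = ln(2) / c
z = 0.6931 / 0.665 = 1.042 km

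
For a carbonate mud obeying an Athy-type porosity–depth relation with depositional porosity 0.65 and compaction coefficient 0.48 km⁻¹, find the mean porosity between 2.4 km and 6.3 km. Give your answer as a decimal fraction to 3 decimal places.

0.093

⟨φ⟩ = (1/(Z₂−Z₁)) ∫ φ₀ e^(−kZ) dZ = φ₀·(e^(−k·Z₁) − e^(−k·Z₂)) / (k·(Z₂−Z₁))
e^(−0.48×2.4) = 0.3160; e^(−0.48×6.3) = 0.0486
⟨φ⟩ = 0.65 × (0.3160 − 0.0486) / (0.48 × 3.9) = 0.65 × 0.1428 = 0.0928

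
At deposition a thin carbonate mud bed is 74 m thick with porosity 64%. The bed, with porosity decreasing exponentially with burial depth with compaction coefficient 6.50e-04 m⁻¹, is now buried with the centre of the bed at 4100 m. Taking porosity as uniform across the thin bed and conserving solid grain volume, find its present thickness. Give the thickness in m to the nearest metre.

Working in km (1 km = 1000 m; β in km⁻¹ = β in m⁻¹ × 1000):
Porosity at 4.1 km: φ = 0.64·exp(−0.65×4.1) = 0.0445
Solid-volume conservation: h(1−φ) = h₀(1−φ₀) ⇒ h = h₀·(1−φ₀)/(1−φ)
h = 0.074 × (1 − 0.64)/(1 − 0.0445) = 0.074 × 0.3768 = 0.0279 km

28 m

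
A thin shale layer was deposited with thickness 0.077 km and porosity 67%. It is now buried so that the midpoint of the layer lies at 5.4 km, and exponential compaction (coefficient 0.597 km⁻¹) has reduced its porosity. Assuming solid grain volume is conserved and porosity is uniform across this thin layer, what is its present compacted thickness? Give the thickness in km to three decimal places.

0.026 km

Porosity at 5.4 km: φ = 0.67·exp(−0.597×5.4) = 0.0267
Solid-volume conservation: h(1−φ) = h₀(1−φ₀) ⇒ h = h₀·(1−φ₀)/(1−φ)
h = 0.077 × (1 − 0.67)/(1 − 0.0267) = 0.077 × 0.3390 = 0.0261 km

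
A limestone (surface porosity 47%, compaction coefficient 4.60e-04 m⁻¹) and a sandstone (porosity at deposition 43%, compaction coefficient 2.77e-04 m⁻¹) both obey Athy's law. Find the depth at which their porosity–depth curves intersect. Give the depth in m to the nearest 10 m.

Working in km (1 km = 1000 m; k in km⁻¹ = k in m⁻¹ × 1000):
Set phi₀ₐ e^(−kₐd) = phi₀ᵦ e^(−kᵦd) ⇒ ln(phi₀ₐ/phi₀ᵦ) = (kₐ − kᵦ)·d
d = ln(0.47/0.43) / (0.46 − 0.277) = 0.0889 / 0.183 = 0.486 km

490 m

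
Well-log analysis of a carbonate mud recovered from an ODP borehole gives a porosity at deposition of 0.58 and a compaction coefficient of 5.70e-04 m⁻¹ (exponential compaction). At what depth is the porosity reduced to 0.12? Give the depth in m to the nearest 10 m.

Working in km (1 km = 1000 m; k in km⁻¹ = k in m⁻¹ × 1000):
Invert Athy's law: z = ln(φ₀/φ) / k
z = ln(0.58/0.12) / 0.57 = ln(4.833) / 0.57 = 1.5755 / 0.57 = 2.764 km

2760 m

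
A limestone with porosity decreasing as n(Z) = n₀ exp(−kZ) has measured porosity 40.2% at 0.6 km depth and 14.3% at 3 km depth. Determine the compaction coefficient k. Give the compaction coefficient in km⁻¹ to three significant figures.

0.431 km⁻¹

Athy: n(Z) = n₀ e^(−kZ) ⇒ n₁/n₂ = e^{k(Z₂−Z₁)} ⇒ k = ln(n₁/n₂)/(Z₂−Z₁)
k = ln(0.402/0.143) / (3 − 0.6) = ln(2.811) / 2.4 = 1.0336 / 2.4 = 0.4307 km⁻¹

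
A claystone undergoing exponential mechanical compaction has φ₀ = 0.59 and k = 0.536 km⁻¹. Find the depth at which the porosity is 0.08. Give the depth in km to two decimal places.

Invert Athy's law: Z = ln(φ₀/φ) / k
Z = ln(0.59/0.08) / 0.536 = ln(7.375) / 0.536 = 1.9981 / 0.536 = 3.728 km

3.73 km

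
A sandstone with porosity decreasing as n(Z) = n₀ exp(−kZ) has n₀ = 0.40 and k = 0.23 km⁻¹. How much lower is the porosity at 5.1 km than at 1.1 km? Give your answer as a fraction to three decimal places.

0.187

n(1.1) = 0.4·e^(−0.23×1.1) = 0.3106
n(5.1) = 0.4·e^(−0.23×5.1) = 0.1238
Δn = 0.3106 − 0.1238 = 0.1868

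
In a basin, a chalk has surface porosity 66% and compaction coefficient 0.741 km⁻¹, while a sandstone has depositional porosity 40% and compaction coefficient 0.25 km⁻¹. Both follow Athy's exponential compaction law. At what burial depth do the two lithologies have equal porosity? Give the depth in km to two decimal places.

Set φ₀ₐ e^(−cₐz) = φ₀ᵦ e^(−cᵦz) ⇒ ln(φ₀ₐ/φ₀ᵦ) = (cₐ − cᵦ)·z
z = ln(0.66/0.4) / (0.741 − 0.25) = 0.5008 / 0.491 = 1.020 km

1.02 km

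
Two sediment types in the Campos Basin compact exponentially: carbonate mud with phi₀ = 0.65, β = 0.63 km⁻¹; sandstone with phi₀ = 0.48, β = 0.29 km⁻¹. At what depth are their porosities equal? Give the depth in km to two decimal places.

0.89 km

Set phi₀ₐ e^(−βₐd) = phi₀ᵦ e^(−βᵦd) ⇒ ln(phi₀ₐ/phi₀ᵦ) = (βₐ − βᵦ)·d
d = ln(0.65/0.48) / (0.63 − 0.29) = 0.3032 / 0.34 = 0.892 km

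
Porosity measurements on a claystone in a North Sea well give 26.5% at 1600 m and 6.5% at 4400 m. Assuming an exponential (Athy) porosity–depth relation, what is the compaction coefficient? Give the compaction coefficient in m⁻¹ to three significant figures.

Working in km (1 km = 1000 m; k in km⁻¹ = k in m⁻¹ × 1000):
Athy: phi(d) = phi₀ e^(−kd) ⇒ phi₁/phi₂ = e^{k(d₂−d₁)} ⇒ k = ln(phi₁/phi₂)/(d₂−d₁)
k = ln(0.265/0.065) / (4.4 − 1.6) = ln(4.077) / 2.8 = 1.4053 / 2.8 = 0.5019 km⁻¹

0.000502 m⁻¹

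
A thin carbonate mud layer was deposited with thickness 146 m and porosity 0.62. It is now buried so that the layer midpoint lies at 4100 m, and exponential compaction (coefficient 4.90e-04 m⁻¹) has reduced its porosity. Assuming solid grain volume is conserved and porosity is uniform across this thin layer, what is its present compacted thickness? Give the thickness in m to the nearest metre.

Working in km (1 km = 1000 m; k in km⁻¹ = k in m⁻¹ × 1000):
Porosity at 4.1 km: phi = 0.62·exp(−0.49×4.1) = 0.0832
Solid-volume conservation: h(1−phi) = h₀(1−phi₀) ⇒ h = h₀·(1−phi₀)/(1−phi)
h = 0.146 × (1 − 0.62)/(1 − 0.0832) = 0.146 × 0.4145 = 0.0605 km

61 m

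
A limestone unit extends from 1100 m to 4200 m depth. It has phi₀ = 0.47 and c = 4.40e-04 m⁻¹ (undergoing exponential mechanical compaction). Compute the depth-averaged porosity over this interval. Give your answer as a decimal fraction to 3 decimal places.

Working in km (1 km = 1000 m; c in km⁻¹ = c in m⁻¹ × 1000):
⟨phi⟩ = (1/(z₂−z₁)) ∫ phi₀ e^(−cz) dz = phi₀·(e^(−c·z₁) − e^(−c·z₂)) / (c·(z₂−z₁))
e^(−0.44×1.1) = 0.6163; e^(−0.44×4.2) = 0.1576
⟨phi⟩ = 0.47 × (0.6163 − 0.1576) / (0.44 × 3.1) = 0.47 × 0.3363 = 0.1581

0.158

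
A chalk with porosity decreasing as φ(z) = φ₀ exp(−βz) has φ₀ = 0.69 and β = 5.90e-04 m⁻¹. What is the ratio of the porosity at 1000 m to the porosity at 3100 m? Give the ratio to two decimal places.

3.45

Working in km (1 km = 1000 m; β in km⁻¹ = β in m⁻¹ × 1000):
φ(z₁)/φ(z₂) = e^(−β·z₁)/e^(−β·z₂) = e^{β(z₂−z₁)}
= exp(0.59 × 2.1) = exp(1.239) = 3.4522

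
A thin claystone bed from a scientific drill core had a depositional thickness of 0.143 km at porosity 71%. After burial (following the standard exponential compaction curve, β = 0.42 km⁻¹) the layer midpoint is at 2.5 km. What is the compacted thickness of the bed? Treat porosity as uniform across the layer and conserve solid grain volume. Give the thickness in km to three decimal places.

Porosity at 2.5 km: n = 0.71·exp(−0.42×2.5) = 0.2485
Solid-volume conservation: h(1−n) = h₀(1−n₀) ⇒ h = h₀·(1−n₀)/(1−n)
h = 0.143 × (1 − 0.71)/(1 − 0.2485) = 0.143 × 0.3859 = 0.0552 km

0.055 km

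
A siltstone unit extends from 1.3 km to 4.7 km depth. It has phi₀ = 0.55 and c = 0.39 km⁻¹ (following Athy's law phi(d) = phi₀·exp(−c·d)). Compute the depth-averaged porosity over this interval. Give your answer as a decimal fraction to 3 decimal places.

0.183

⟨phi⟩ = (1/(d₂−d₁)) ∫ phi₀ e^(−cd) dd = phi₀·(e^(−c·d₁) − e^(−c·d₂)) / (c·(d₂−d₁))
e^(−0.39×1.3) = 0.6023; e^(−0.39×4.7) = 0.1599
⟨phi⟩ = 0.55 × (0.6023 − 0.1599) / (0.39 × 3.4) = 0.55 × 0.3336 = 0.1835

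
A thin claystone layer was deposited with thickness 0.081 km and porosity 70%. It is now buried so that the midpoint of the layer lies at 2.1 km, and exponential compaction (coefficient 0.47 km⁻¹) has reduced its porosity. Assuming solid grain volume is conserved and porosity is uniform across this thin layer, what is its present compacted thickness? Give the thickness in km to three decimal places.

0.033 km

Porosity at 2.1 km: n = 0.7·exp(−0.47×2.1) = 0.2609
Solid-volume conservation: h(1−n) = h₀(1−n₀) ⇒ h = h₀·(1−n₀)/(1−n)
h = 0.081 × (1 − 0.7)/(1 − 0.2609) = 0.081 × 0.4059 = 0.0329 km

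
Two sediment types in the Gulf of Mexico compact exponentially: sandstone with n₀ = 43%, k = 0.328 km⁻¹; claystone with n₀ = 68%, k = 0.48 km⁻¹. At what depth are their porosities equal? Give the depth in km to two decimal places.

Set n₀ₐ e^(−kₐd) = n₀ᵦ e^(−kᵦd) ⇒ ln(n₀ₐ/n₀ᵦ) = (kₐ − kᵦ)·d
d = ln(0.43/0.68) / (0.328 − 0.48) = -0.4583 / -0.152 = 3.015 km

3.02 km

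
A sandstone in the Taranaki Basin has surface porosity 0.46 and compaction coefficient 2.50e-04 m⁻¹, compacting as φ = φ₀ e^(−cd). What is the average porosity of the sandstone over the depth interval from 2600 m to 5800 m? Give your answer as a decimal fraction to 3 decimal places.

0.165

Working in km (1 km = 1000 m; c in km⁻¹ = c in m⁻¹ × 1000):
⟨φ⟩ = (1/(d₂−d₁)) ∫ φ₀ e^(−cd) dd = φ₀·(e^(−c·d₁) − e^(−c·d₂)) / (c·(d₂−d₁))
e^(−0.25×2.6) = 0.5220; e^(−0.25×5.8) = 0.2346
⟨φ⟩ = 0.46 × (0.5220 − 0.2346) / (0.25 × 3.2) = 0.46 × 0.3593 = 0.1653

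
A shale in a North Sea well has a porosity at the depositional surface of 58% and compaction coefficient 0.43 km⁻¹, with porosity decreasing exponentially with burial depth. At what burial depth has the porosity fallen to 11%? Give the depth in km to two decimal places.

3.87 km

Invert Athy's law: Z = ln(φ₀/φ) / k
Z = ln(0.58/0.11) / 0.43 = ln(5.273) / 0.43 = 1.6625 / 0.43 = 3.866 km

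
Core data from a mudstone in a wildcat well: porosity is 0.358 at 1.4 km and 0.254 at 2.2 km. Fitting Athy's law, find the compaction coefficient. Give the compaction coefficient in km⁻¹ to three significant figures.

Athy: n(z) = n₀ e^(−βz) ⇒ n₁/n₂ = e^{β(z₂−z₁)} ⇒ β = ln(n₁/n₂)/(z₂−z₁)
β = ln(0.358/0.254) / (2.2 − 1.4) = ln(1.409) / 0.8 = 0.3432 / 0.8 = 0.429 km⁻¹

0.429 km⁻¹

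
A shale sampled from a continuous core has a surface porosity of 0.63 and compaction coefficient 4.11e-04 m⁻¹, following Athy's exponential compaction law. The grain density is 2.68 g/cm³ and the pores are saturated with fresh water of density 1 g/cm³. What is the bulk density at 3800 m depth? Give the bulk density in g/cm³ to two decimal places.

Working in km (1 km = 1000 m; k in km⁻¹ = k in m⁻¹ × 1000):
Porosity at depth: φ = 0.63·exp(−0.411×3.8) = 0.63×0.2098 = 0.1321
Bulk density: ρ_b = (1−φ)ρ_g + φ·ρ_f = 0.8679×2.68 + 0.1321×1
       = 2.326 + 0.132 = 2.458 g/cm³

2.46 g/cm³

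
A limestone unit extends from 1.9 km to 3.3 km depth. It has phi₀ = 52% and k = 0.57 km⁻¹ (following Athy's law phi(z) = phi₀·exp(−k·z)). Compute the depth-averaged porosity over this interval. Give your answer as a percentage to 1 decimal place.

12.1%

⟨phi⟩ = (1/(z₂−z₁)) ∫ phi₀ e^(−kz) dz = phi₀·(e^(−k·z₁) − e^(−k·z₂)) / (k·(z₂−z₁))
e^(−0.57×1.9) = 0.3386; e^(−0.57×3.3) = 0.1524
⟨phi⟩ = 0.52 × (0.3386 − 0.1524) / (0.57 × 1.4) = 0.52 × 0.2333 = 0.1213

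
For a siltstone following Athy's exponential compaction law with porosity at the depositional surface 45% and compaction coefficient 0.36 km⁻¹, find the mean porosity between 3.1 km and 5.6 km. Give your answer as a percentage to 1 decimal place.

9.7%

⟨φ⟩ = (1/(z₂−z₁)) ∫ φ₀ e^(−kz) dz = φ₀·(e^(−k·z₁) − e^(−k·z₂)) / (k·(z₂−z₁))
e^(−0.36×3.1) = 0.3276; e^(−0.36×5.6) = 0.1332
⟨φ⟩ = 0.45 × (0.3276 − 0.1332) / (0.36 × 2.5) = 0.45 × 0.2160 = 0.0972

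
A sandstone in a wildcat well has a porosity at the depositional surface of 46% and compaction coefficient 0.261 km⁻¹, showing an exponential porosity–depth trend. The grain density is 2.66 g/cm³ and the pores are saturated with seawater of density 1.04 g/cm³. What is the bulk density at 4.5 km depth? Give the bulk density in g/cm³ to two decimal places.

2.43 g/cm³

Porosity at depth: n = 0.46·exp(−0.261×4.5) = 0.46×0.3090 = 0.1421
Bulk density: ρ_b = (1−n)ρ_g + n·ρ_f = 0.8579×2.66 + 0.1421×1.04
       = 2.282 + 0.148 = 2.430 g/cm³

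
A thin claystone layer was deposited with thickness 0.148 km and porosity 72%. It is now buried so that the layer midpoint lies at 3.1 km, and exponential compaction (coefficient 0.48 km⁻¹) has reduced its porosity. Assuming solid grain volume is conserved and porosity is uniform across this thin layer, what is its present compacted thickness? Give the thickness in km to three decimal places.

0.049 km

Porosity at 3.1 km: n = 0.72·exp(−0.48×3.1) = 0.1626
Solid-volume conservation: h(1−n) = h₀(1−n₀) ⇒ h = h₀·(1−n₀)/(1−n)
h = 0.148 × (1 − 0.72)/(1 − 0.1626) = 0.148 × 0.3344 = 0.0495 km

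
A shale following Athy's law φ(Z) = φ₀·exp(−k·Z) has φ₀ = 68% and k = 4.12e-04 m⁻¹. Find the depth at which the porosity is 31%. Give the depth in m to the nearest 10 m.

1910 m

Working in km (1 km = 1000 m; k in km⁻¹ = k in m⁻¹ × 1000):
Invert Athy's law: Z = ln(φ₀/φ) / k
Z = ln(0.68/0.31) / 0.412 = ln(2.194) / 0.412 = 0.7855 / 0.412 = 1.907 km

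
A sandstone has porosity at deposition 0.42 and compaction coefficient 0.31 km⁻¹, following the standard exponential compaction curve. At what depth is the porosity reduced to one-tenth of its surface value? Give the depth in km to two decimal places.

phi/phi₀ = 1/10 ⇒ exp(−β·Z) = 1/10 ⇒ Z = ln(10) / β
Z = 2.3026 / 0.31 = 7.428 km

7.43 km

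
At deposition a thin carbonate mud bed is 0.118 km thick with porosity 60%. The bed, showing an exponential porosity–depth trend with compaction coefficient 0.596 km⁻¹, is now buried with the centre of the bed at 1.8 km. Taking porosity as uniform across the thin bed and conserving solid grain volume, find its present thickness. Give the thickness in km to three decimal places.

Porosity at 1.8 km: phi = 0.6·exp(−0.596×1.8) = 0.2052
Solid-volume conservation: h(1−phi) = h₀(1−phi₀) ⇒ h = h₀·(1−phi₀)/(1−phi)
h = 0.118 × (1 − 0.6)/(1 − 0.2052) = 0.118 × 0.5033 = 0.0594 km

0.059 km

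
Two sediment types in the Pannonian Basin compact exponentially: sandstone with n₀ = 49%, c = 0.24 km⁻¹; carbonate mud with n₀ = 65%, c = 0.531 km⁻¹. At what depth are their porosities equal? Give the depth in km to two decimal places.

Set n₀ₐ e^(−cₐz) = n₀ᵦ e^(−cᵦz) ⇒ ln(n₀ₐ/n₀ᵦ) = (cₐ − cᵦ)·z
z = ln(0.49/0.65) / (0.24 − 0.531) = -0.2826 / -0.291 = 0.971 km

0.97 km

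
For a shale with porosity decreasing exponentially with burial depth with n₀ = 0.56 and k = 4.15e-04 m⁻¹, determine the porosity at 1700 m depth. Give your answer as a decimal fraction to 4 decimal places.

Working in km (1 km = 1000 m; k in km⁻¹ = k in m⁻¹ × 1000):
n = n₀·exp(−k·d) = 0.56 × exp(−0.415 × 1.7) = 0.56 × exp(−0.7055)
  = 0.56 × 0.4939 = 0.2766

0.2766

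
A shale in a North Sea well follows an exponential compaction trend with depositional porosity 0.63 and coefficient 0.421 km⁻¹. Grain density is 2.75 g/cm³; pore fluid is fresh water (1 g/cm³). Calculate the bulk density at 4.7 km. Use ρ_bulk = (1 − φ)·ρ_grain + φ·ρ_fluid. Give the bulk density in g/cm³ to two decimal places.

Porosity at depth: n = 0.63·exp(−0.421×4.7) = 0.63×0.1382 = 0.0871
Bulk density: ρ_b = (1−n)ρ_g + n·ρ_f = 0.9129×2.75 + 0.0871×1
       = 2.510 + 0.087 = 2.598 g/cm³

2.60 g/cm³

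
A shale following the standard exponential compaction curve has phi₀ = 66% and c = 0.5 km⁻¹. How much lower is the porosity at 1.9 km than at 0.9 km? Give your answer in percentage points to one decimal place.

phi(0.9) = 0.66·e^(−0.5×0.9) = 0.4208
phi(1.9) = 0.66·e^(−0.5×1.9) = 0.2552
Δphi = 0.4208 − 0.2552 = 0.1656

16.6 percentage points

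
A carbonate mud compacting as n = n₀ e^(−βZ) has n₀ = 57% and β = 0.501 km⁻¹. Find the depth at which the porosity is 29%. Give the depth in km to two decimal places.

1.35 km

Invert Athy's law: Z = ln(n₀/n) / β
Z = ln(0.57/0.29) / 0.501 = ln(1.966) / 0.501 = 0.6758 / 0.501 = 1.349 km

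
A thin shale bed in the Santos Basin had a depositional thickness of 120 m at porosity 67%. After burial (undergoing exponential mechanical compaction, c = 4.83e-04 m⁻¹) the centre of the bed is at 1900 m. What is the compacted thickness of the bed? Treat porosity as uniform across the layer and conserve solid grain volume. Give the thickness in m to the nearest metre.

Working in km (1 km = 1000 m; c in km⁻¹ = c in m⁻¹ × 1000):
Porosity at 1.9 km: n = 0.67·exp(−0.483×1.9) = 0.2676
Solid-volume conservation: h(1−n) = h₀(1−n₀) ⇒ h = h₀·(1−n₀)/(1−n)
h = 0.12 × (1 − 0.67)/(1 − 0.2676) = 0.12 × 0.4506 = 0.0541 km

54 m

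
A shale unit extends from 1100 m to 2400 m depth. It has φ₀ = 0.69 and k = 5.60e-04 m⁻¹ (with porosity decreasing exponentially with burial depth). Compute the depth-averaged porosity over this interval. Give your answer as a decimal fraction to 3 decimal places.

0.265

Working in km (1 km = 1000 m; k in km⁻¹ = k in m⁻¹ × 1000):
⟨φ⟩ = (1/(Z₂−Z₁)) ∫ φ₀ e^(−kZ) dZ = φ₀·(e^(−k·Z₁) − e^(−k·Z₂)) / (k·(Z₂−Z₁))
e^(−0.56×1.1) = 0.5401; e^(−0.56×2.4) = 0.2608
⟨φ⟩ = 0.69 × (0.5401 − 0.2608) / (0.56 × 1.3) = 0.69 × 0.3837 = 0.2647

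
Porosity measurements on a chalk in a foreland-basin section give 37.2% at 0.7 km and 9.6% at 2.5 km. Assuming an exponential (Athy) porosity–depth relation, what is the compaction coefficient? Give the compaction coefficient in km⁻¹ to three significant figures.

Athy: phi(z) = phi₀ e^(−cz) ⇒ phi₁/phi₂ = e^{c(z₂−z₁)} ⇒ c = ln(phi₁/phi₂)/(z₂−z₁)
c = ln(0.372/0.096) / (2.5 − 0.7) = ln(3.875) / 1.8 = 1.3545 / 1.8 = 0.7525 km⁻¹

0.753 km⁻¹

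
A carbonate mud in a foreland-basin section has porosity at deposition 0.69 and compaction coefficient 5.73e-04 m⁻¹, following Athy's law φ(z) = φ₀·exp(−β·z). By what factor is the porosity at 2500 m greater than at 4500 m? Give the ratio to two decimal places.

3.15

Working in km (1 km = 1000 m; β in km⁻¹ = β in m⁻¹ × 1000):
φ(z₁)/φ(z₂) = e^(−β·z₁)/e^(−β·z₂) = e^{β(z₂−z₁)}
= exp(0.573 × 2) = exp(1.146) = 3.1456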